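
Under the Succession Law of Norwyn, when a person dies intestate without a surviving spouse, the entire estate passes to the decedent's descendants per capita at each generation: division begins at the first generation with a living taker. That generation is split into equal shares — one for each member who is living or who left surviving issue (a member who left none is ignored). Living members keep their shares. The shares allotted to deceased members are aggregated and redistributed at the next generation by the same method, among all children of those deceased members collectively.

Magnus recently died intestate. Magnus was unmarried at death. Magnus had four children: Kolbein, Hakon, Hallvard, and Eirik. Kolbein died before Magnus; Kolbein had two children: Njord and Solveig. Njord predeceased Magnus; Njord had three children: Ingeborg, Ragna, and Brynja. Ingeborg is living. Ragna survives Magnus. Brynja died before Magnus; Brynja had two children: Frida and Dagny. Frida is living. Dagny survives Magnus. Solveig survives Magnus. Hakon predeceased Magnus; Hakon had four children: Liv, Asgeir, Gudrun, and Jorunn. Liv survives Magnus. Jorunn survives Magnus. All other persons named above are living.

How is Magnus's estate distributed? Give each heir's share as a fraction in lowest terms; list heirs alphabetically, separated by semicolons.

Asgeir 1/12; Dagny 1/72; Eirik 1/4; Frida 1/72; Gudrun 1/12; Hallvard 1/4; Ingeborg 1/36; Jorunn 1/12; Liv 1/12; Ragna 1/36; Solveig 1/12

There is no surviving spouse, so the entire estate passes to Magnus's descendants per capita at each generation.
At generation 1 (Kolbein, Hakon, Hallvard, Eirik) there are 4 shares of (1)/4 = 1/4 each.
Living: Hallvard and Eirik — each takes 1/4.
Deceased: Kolbein and Hakon. Their combined 1/2 is pooled and carried to generation 2.
At generation 2 (Njord, Solveig, Liv, Asgeir, Gudrun, Jorunn) there are 6 shares of (1/2)/6 = 1/12 each.
Living: Solveig, Liv, Asgeir, Gudrun, and Jorunn — each takes 1/12.
Deceased: Njord. That 1/12 share is carried to generation 3.
At generation 3 (Ingeborg, Ragna, Brynja) there are 3 shares of (1/12)/3 = 1/36 each.
Living: Ingeborg and Ragna — each takes 1/36.
Deceased: Brynja. That 1/36 share is carried to generation 4.
At generation 4 (Frida, Dagny) there are 2 shares of (1/36)/2 = 1/72 each.
Living: Frida and Dagny — each takes 1/72.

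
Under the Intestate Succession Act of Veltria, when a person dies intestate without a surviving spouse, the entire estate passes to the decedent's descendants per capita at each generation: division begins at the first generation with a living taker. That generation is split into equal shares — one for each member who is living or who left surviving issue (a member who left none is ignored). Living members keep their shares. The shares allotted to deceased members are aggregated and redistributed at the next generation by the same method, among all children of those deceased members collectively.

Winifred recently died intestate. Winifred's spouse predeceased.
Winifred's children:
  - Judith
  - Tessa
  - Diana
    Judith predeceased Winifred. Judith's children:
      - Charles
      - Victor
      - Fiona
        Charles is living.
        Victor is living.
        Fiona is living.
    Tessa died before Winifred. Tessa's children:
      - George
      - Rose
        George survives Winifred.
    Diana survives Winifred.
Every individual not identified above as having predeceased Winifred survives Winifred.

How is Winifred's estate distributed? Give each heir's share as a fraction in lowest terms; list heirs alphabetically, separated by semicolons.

There is no surviving spouse, so the entire estate passes to Winifred's descendants per capita at each generation.
At generation 1 (Judith, Tessa, Diana) there are 3 shares of (1)/3 = 1/3 each.
Living: Diana — each takes 1/3.
Deceased: Judith and Tessa. Their combined 2/3 is pooled and carried to generation 2.
At generation 2 (Charles, Victor, Fiona, George, Rose) there are 5 shares of (2/3)/5 = 2/15 each.
Living: Charles, Victor, Fiona, George, and Rose — each takes 2/15.

Charles 2/15; Diana 1/3; Fiona 2/15; George 2/15; Rose 2/15; Victor 2/15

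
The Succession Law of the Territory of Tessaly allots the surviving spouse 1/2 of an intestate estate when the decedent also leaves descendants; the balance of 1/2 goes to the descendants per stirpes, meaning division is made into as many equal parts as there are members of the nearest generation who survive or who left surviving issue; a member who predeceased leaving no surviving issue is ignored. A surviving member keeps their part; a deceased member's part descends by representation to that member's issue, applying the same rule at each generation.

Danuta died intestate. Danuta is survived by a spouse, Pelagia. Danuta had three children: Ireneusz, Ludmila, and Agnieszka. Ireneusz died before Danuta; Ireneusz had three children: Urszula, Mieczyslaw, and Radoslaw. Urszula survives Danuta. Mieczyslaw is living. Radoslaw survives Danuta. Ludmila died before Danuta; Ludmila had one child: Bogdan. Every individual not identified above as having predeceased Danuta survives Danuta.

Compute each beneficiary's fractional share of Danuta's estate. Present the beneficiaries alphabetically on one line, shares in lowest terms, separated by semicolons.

Agnieszka 1/6; Bogdan 1/6; Mieczyslaw 1/18; Pelagia 1/2; Radoslaw 1/18; Urszula 1/18

Pelagia, as surviving spouse, takes 1/2.
The remaining 1/2 passes to Danuta's descendants per stirpes.
The 1/2 is divided into 3 equal shares of 1/6 among Ireneusz, Ludmila, Agnieszka.
Ireneusz predeceased; the 1/6 allotted to Ireneusz's branch passes to Ireneusz's issue by representation.
The 1/6 is divided into 3 equal shares of 1/18 among Urszula, Mieczyslaw, Radoslaw.
Urszula is living and takes 1/18.
Mieczyslaw is living and takes 1/18.
Radoslaw is living and takes 1/18.
Ludmila predeceased; the 1/6 allotted to Ludmila's branch passes to Ludmila's issue by representation.
Bogdan is the sole taker at this level and receives the full 1/6.
Agnieszka is living and takes 1/6.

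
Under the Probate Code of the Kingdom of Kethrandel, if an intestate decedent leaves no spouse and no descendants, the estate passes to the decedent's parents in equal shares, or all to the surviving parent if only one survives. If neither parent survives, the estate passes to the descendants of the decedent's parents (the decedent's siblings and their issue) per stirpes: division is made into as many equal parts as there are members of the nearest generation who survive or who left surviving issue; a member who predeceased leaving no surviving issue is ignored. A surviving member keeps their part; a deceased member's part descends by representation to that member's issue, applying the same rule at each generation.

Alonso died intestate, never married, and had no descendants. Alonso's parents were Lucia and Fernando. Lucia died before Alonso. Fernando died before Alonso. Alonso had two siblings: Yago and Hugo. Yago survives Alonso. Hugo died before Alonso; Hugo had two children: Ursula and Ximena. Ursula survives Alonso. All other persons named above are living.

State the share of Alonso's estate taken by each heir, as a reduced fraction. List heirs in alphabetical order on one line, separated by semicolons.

Neither parent survives and there are no descendants, so the estate passes to Alonso's siblings and their issue per stirpes.
The estate is divided into 2 equal shares of 1/2 among Yago, Hugo.
Yago is living and takes 1/2.
Hugo predeceased; the 1/2 allotted to Hugo's branch passes to Hugo's issue by representation.
The 1/2 is divided into 2 equal shares of 1/4 among Ursula, Ximena.
Ursula is living and takes 1/4.
Ximena is living and takes 1/4.

Ursula 1/4; Ximena 1/4; Yago 1/2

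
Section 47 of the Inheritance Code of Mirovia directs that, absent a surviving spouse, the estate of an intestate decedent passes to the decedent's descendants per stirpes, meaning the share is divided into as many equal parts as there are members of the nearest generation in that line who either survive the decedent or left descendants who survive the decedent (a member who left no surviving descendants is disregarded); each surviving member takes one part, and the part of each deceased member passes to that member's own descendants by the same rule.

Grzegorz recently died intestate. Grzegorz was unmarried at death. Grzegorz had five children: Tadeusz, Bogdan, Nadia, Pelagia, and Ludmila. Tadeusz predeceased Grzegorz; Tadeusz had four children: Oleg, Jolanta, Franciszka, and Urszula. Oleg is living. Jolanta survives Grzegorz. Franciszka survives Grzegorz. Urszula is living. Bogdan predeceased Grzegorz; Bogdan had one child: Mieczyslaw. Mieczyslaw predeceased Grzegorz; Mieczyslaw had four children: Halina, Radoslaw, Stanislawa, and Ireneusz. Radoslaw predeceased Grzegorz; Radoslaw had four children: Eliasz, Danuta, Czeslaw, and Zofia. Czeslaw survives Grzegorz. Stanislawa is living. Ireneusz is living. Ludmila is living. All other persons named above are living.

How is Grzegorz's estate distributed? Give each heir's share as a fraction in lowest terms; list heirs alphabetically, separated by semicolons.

There is no surviving spouse, so the entire estate passes to Grzegorz's descendants per stirpes.
The estate is divided into 5 equal shares of 1/5 among Tadeusz, Bogdan, Nadia, Pelagia, Ludmila.
Tadeusz predeceased; the 1/5 allotted to Tadeusz's branch passes to Tadeusz's issue by representation.
The 1/5 is divided into 4 equal shares of 1/20 among Oleg, Jolanta, Franciszka, Urszula.
Oleg is living and takes 1/20.
Jolanta is living and takes 1/20.
Franciszka is living and takes 1/20.
Urszula is living and takes 1/20.
Bogdan predeceased; the 1/5 allotted to Bogdan's branch passes to Bogdan's issue by representation.
Mieczyslaw's line is the sole branch at this level, so the full 1/5 passes to Mieczyslaw's issue by representation.
The 1/5 is divided into 4 equal shares of 1/20 among Halina, Radoslaw, Stanislawa, Ireneusz.
Halina is living and takes 1/20.
Radoslaw predeceased; the 1/20 allotted to Radoslaw's branch passes to Radoslaw's issue by representation.
The 1/20 is divided into 4 equal shares of 1/80 among Eliasz, Danuta, Czeslaw, Zofia.
Eliasz is living and takes 1/80.
Danuta is living and takes 1/80.
Czeslaw is living and takes 1/80.
Zofia is living and takes 1/80.
Stanislawa is living and takes 1/20.
Ireneusz is living and takes 1/20.
Nadia is living and takes 1/5.
Pelagia is living and takes 1/5.
Ludmila is living and takes 1/5.

Czeslaw 1/80; Danuta 1/80; Eliasz 1/80; Franciszka 1/20; Halina 1/20; Ireneusz 1/20; Jolanta 1/20; Ludmila 1/5; Nadia 1/5; Oleg 1/20; Pelagia 1/5; Stanislawa 1/20; Urszula 1/20; Zofia 1/80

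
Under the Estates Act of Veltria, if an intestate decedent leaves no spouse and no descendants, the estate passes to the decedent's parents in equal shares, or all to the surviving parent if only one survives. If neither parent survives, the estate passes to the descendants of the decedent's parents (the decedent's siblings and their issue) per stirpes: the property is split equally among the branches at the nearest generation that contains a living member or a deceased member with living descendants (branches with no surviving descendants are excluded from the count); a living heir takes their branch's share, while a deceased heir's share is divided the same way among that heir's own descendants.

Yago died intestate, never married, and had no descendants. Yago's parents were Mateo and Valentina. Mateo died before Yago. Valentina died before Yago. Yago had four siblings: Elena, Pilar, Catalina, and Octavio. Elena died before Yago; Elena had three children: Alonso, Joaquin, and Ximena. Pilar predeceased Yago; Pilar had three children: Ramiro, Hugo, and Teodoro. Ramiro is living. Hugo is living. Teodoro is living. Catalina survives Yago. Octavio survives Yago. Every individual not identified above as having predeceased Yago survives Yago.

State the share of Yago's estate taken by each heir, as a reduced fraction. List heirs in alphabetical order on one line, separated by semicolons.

Neither parent survives and there are no descendants, so the estate passes to Yago's siblings and their issue per stirpes.
The estate is divided into 4 equal shares of 1/4 among Elena, Pilar, Catalina, Octavio.
Elena predeceased; the 1/4 allotted to Elena's branch passes to Elena's issue by representation.
The 1/4 is divided into 3 equal shares of 1/12 among Alonso, Joaquin, Ximena.
Alonso is living and takes 1/12.
Joaquin is living and takes 1/12.
Ximena is living and takes 1/12.
Pilar predeceased; the 1/4 allotted to Pilar's branch passes to Pilar's issue by representation.
The 1/4 is divided into 3 equal shares of 1/12 among Ramiro, Hugo, Teodoro.
Ramiro is living and takes 1/12.
Hugo is living and takes 1/12.
Teodoro is living and takes 1/12.
Catalina is living and takes 1/4.
Octavio is living and takes 1/4.

Alonso 1/12; Catalina 1/4; Hugo 1/12; Joaquin 1/12; Octavio 1/4; Ramiro 1/12; Teodoro 1/12; Ximena 1/12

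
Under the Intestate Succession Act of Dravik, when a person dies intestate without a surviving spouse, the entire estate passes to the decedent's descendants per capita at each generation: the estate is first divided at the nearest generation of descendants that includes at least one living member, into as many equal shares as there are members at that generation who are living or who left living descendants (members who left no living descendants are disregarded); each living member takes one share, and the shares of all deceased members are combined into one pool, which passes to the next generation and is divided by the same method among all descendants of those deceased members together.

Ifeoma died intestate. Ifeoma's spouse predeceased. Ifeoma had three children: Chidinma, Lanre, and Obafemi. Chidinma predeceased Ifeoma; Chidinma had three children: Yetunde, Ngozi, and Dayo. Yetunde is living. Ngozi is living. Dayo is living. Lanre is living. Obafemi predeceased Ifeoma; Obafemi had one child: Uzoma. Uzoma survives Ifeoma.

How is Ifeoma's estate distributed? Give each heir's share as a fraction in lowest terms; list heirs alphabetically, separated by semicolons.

There is no surviving spouse, so the entire estate passes to Ifeoma's descendants per capita at each generation.
At generation 1 (Chidinma, Lanre, Obafemi) there are 3 shares of (1)/3 = 1/3 each.
Living: Lanre — each takes 1/3.
Deceased: Chidinma and Obafemi. Their combined 2/3 is pooled and carried to generation 2.
At generation 2 (Yetunde, Ngozi, Dayo, Uzoma) there are 4 shares of (2/3)/4 = 1/6 each.
Living: Yetunde, Ngozi, Dayo, and Uzoma — each takes 1/6.

Dayo 1/6; Lanre 1/3; Ngozi 1/6; Uzoma 1/6; Yetunde 1/6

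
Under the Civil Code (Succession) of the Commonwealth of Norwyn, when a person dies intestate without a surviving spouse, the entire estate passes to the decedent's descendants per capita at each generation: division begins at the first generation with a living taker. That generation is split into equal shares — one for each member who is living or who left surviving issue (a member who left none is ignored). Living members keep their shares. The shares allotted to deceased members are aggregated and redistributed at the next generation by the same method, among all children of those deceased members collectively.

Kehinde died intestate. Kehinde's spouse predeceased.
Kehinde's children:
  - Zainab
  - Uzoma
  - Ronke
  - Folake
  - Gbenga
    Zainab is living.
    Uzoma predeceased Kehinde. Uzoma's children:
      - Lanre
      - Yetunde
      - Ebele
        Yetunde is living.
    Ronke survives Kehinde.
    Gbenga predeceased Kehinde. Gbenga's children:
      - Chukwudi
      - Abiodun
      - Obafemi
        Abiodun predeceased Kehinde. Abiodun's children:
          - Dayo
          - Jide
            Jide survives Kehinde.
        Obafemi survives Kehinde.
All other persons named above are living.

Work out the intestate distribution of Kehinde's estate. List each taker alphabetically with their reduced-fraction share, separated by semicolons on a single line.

Chukwudi 1/15; Dayo 1/30; Ebele 1/15; Folake 1/5; Jide 1/30; Lanre 1/15; Obafemi 1/15; Ronke 1/5; Yetunde 1/15; Zainab 1/5

There is no surviving spouse, so the entire estate passes to Kehinde's descendants per capita at each generation.
At generation 1 (Zainab, Uzoma, Ronke, Folake, Gbenga) there are 5 shares of (1)/5 = 1/5 each.
Living: Zainab, Ronke, and Folake — each takes 1/5.
Deceased: Uzoma and Gbenga. Their combined 2/5 is pooled and carried to generation 2.
At generation 2 (Lanre, Yetunde, Ebele, Chukwudi, Abiodun, Obafemi) there are 6 shares of (2/5)/6 = 1/15 each.
Living: Lanre, Yetunde, Ebele, Chukwudi, and Obafemi — each takes 1/15.
Deceased: Abiodun. That 1/15 share is carried to generation 3.
At generation 3 (Dayo, Jide) there are 2 shares of (1/15)/2 = 1/30 each.
Living: Dayo and Jide — each takes 1/30.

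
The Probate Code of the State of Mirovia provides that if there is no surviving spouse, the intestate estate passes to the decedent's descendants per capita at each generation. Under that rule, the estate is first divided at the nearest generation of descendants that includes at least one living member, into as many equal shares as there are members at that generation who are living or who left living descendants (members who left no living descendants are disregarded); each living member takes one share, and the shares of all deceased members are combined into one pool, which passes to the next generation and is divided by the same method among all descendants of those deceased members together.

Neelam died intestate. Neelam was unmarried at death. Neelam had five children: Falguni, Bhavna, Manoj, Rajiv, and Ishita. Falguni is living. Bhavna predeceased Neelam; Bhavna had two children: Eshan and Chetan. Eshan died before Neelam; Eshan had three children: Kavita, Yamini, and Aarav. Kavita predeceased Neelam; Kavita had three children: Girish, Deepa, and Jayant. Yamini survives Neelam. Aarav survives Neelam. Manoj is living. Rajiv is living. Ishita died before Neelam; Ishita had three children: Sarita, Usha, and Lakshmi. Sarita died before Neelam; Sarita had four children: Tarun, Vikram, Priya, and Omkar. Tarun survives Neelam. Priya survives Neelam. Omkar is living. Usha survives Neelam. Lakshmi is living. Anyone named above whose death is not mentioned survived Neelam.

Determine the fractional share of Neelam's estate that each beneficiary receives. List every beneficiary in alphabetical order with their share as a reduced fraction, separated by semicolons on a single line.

There is no surviving spouse, so the entire estate passes to Neelam's descendants per capita at each generation.
At generation 1 (Falguni, Bhavna, Manoj, Rajiv, Ishita) there are 5 shares of (1)/5 = 1/5 each.
Living: Falguni, Manoj, and Rajiv — each takes 1/5.
Deceased: Bhavna and Ishita. Their combined 2/5 is pooled and carried to generation 2.
At generation 2 (Eshan, Chetan, Sarita, Usha, Lakshmi) there are 5 shares of (2/5)/5 = 2/25 each.
Living: Chetan, Usha, and Lakshmi — each takes 2/25.
Deceased: Eshan and Sarita. Their combined 4/25 is pooled and carried to generation 3.
At generation 3 (Kavita, Yamini, Aarav, Tarun, Vikram, Priya, Omkar) there are 7 shares of (4/25)/7 = 4/175 each.
Living: Yamini, Aarav, Tarun, Vikram, Priya, and Omkar — each takes 4/175.
Deceased: Kavita. That 4/175 share is carried to generation 4.
At generation 4 (Girish, Deepa, Jayant) there are 3 shares of (4/175)/3 = 4/525 each.
Living: Girish, Deepa, and Jayant — each takes 4/525.

Aarav 4/175; Chetan 2/25; Deepa 4/525; Falguni 1/5; Girish 4/525; Jayant 4/525; Lakshmi 2/25; Manoj 1/5; Omkar 4/175; Priya 4/175; Rajiv 1/5; Tarun 4/175; Usha 2/25; Vikram 4/175; Yamini 4/175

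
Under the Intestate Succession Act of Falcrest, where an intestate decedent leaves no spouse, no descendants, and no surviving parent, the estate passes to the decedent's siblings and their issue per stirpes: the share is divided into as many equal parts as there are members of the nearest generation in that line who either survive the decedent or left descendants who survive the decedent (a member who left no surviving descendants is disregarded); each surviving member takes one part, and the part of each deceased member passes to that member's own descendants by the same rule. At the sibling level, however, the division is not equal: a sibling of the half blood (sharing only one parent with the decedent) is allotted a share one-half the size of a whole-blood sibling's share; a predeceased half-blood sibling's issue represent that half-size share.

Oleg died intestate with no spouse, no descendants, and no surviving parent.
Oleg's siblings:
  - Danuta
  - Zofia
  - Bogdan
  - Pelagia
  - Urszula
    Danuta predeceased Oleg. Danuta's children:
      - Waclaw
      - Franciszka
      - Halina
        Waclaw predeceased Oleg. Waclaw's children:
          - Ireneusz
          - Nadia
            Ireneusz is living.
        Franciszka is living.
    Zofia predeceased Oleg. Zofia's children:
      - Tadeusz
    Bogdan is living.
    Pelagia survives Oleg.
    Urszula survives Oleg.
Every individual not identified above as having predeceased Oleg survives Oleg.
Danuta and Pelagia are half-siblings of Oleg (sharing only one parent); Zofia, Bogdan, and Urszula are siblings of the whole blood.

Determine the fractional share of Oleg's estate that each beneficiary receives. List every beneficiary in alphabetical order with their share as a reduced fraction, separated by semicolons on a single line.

Bogdan 1/4; Franciszka 1/24; Halina 1/24; Ireneusz 1/48; Nadia 1/48; Pelagia 1/8; Tadeusz 1/4; Urszula 1/4

No spouse, descendants, or parent survives, so the estate passes to Oleg's siblings per stirpes.
Half-blood siblings count for one-half the weight of whole-blood siblings at the initial division.
Dividing 1 in proportion to weights (total weight 4): Danuta (weight 1/2) → 1/8; Zofia (weight 1) → 1/4; Bogdan (weight 1) → 1/4; Pelagia (weight 1/2) → 1/8; Urszula (weight 1) → 1/4.
Danuta predeceased; the 1/8 allotted to Danuta's branch passes to Danuta's issue by representation.
The 1/8 is divided into 3 equal shares of 1/24 among Waclaw, Franciszka, Halina.
Waclaw predeceased; the 1/24 allotted to Waclaw's branch passes to Waclaw's issue by representation.
The 1/24 is divided into 2 equal shares of 1/48 among Ireneusz, Nadia.
Ireneusz is living and takes 1/48.
Nadia is living and takes 1/48.
Franciszka is living and takes 1/24.
Halina is living and takes 1/24.
Zofia predeceased; the 1/4 allotted to Zofia's branch passes to Zofia's issue by representation.
Tadeusz is the sole taker at this level and receives the full 1/4.
Bogdan is living and takes 1/4.
Pelagia is living and takes 1/8.
Urszula is living and takes 1/4.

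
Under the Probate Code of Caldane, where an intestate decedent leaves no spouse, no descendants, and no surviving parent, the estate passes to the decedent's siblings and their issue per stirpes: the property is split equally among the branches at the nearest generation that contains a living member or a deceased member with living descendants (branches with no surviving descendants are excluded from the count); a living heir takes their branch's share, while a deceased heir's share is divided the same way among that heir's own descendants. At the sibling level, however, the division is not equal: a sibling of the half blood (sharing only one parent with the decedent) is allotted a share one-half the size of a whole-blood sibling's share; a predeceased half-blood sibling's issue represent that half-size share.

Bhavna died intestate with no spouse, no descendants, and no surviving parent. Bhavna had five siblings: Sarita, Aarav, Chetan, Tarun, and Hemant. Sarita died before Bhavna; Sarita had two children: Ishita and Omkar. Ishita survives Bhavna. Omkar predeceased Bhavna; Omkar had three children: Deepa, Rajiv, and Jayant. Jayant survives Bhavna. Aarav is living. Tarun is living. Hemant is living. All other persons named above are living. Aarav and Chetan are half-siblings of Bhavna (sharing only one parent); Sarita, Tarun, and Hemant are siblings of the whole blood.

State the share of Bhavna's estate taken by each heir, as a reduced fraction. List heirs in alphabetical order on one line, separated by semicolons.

Aarav 1/8; Chetan 1/8; Deepa 1/24; Hemant 1/4; Ishita 1/8; Jayant 1/24; Rajiv 1/24; Tarun 1/4

No spouse, descendants, or parent survives, so the estate passes to Bhavna's siblings per stirpes.
Half-blood siblings count for one-half the weight of whole-blood siblings at the initial division.
Dividing 1 in proportion to weights (total weight 4): Sarita (weight 1) → 1/4; Aarav (weight 1/2) → 1/8; Chetan (weight 1/2) → 1/8; Tarun (weight 1) → 1/4; Hemant (weight 1) → 1/4.
Sarita predeceased; the 1/4 allotted to Sarita's branch passes to Sarita's issue by representation.
The 1/4 is divided into 2 equal shares of 1/8 among Ishita, Omkar.
Ishita is living and takes 1/8.
Omkar predeceased; the 1/8 allotted to Omkar's branch passes to Omkar's issue by representation.
The 1/8 is divided into 3 equal shares of 1/24 among Deepa, Rajiv, Jayant.
Deepa is living and takes 1/24.
Rajiv is living and takes 1/24.
Jayant is living and takes 1/24.
Aarav is living and takes 1/8.
Chetan is living and takes 1/8.
Tarun is living and takes 1/4.
Hemant is living and takes 1/4.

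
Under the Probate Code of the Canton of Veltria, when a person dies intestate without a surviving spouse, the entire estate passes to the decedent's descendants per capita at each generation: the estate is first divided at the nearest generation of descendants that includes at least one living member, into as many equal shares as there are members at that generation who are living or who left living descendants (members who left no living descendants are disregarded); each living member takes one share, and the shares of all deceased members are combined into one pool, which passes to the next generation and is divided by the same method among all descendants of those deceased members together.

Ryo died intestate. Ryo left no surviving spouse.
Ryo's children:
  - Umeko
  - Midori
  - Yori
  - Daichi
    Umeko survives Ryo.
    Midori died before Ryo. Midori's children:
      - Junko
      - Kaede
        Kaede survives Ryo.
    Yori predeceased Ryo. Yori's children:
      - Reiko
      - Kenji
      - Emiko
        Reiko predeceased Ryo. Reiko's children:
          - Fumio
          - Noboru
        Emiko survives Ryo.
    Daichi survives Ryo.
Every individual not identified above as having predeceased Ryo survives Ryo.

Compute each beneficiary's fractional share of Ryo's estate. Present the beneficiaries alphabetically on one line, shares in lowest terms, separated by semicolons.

Daichi 1/4; Emiko 1/10; Fumio 1/20; Junko 1/10; Kaede 1/10; Kenji 1/10; Noboru 1/20; Umeko 1/4

There is no surviving spouse, so the entire estate passes to Ryo's descendants per capita at each generation.
At generation 1 (Umeko, Midori, Yori, Daichi) there are 4 shares of (1)/4 = 1/4 each.
Living: Umeko and Daichi — each takes 1/4.
Deceased: Midori and Yori. Their combined 1/2 is pooled and carried to generation 2.
At generation 2 (Junko, Kaede, Reiko, Kenji, Emiko) there are 5 shares of (1/2)/5 = 1/10 each.
Living: Junko, Kaede, Kenji, and Emiko — each takes 1/10.
Deceased: Reiko. That 1/10 share is carried to generation 3.
At generation 3 (Fumio, Noboru) there are 2 shares of (1/10)/2 = 1/20 each.
Living: Fumio and Noboru — each takes 1/20.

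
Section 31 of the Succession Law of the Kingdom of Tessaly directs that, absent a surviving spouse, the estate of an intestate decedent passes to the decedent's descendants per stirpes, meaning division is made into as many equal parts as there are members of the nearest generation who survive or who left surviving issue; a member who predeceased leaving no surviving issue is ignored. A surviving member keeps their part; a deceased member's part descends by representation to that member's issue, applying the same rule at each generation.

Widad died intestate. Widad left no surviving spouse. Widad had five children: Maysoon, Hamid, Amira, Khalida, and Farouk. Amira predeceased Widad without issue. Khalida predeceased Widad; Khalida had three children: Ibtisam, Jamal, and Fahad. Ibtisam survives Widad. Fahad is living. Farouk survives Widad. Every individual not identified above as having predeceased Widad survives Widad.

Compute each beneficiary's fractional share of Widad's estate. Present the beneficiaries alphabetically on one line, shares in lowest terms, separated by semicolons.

Fahad 1/12; Farouk 1/4; Hamid 1/4; Ibtisam 1/12; Jamal 1/12; Maysoon 1/4

There is no surviving spouse, so the entire estate passes to Widad's descendants per stirpes.
Amira left no surviving issue, so that branch lapses and is disregarded.
The estate is divided into 4 equal shares of 1/4 among Maysoon, Hamid, Khalida, Farouk.
Maysoon is living and takes 1/4.
Hamid is living and takes 1/4.
Khalida predeceased; the 1/4 allotted to Khalida's branch passes to Khalida's issue by representation.
The 1/4 is divided into 3 equal shares of 1/12 among Ibtisam, Jamal, Fahad.
Ibtisam is living and takes 1/12.
Jamal is living and takes 1/12.
Fahad is living and takes 1/12.
Farouk is living and takes 1/4.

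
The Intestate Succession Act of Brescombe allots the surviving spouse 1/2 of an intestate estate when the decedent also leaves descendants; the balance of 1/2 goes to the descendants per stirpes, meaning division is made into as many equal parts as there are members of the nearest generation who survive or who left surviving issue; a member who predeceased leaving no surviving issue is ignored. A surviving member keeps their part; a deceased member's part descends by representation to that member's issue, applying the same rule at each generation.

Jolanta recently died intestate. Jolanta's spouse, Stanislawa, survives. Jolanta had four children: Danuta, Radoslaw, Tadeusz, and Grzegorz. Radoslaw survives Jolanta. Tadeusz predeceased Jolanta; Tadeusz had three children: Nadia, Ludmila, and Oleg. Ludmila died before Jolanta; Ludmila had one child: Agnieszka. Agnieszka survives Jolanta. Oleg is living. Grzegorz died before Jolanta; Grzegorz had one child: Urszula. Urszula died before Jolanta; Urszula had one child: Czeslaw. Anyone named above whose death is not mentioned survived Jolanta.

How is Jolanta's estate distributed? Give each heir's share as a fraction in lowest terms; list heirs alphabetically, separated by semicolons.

Stanislawa, as surviving spouse, takes 1/2.
The remaining 1/2 passes to Jolanta's descendants per stirpes.
The 1/2 is divided into 4 equal shares of 1/8 among Danuta, Radoslaw, Tadeusz, Grzegorz.
Danuta is living and takes 1/8.
Radoslaw is living and takes 1/8.
Tadeusz predeceased; the 1/8 allotted to Tadeusz's branch passes to Tadeusz's issue by representation.
The 1/8 is divided into 3 equal shares of 1/24 among Nadia, Ludmila, Oleg.
Nadia is living and takes 1/24.
Ludmila predeceased; the 1/24 allotted to Ludmila's branch passes to Ludmila's issue by representation.
Agnieszka is the sole taker at this level and receives the full 1/24.
Oleg is living and takes 1/24.
Grzegorz predeceased; the 1/8 allotted to Grzegorz's branch passes to Grzegorz's issue by representation.
Urszula's line is the sole branch at this level, so the full 1/8 passes to Urszula's issue by representation.
Czeslaw is the sole taker at this level and receives the full 1/8.

Agnieszka 1/24; Czeslaw 1/8; Danuta 1/8; Nadia 1/24; Oleg 1/24; Radoslaw 1/8; Stanislawa 1/2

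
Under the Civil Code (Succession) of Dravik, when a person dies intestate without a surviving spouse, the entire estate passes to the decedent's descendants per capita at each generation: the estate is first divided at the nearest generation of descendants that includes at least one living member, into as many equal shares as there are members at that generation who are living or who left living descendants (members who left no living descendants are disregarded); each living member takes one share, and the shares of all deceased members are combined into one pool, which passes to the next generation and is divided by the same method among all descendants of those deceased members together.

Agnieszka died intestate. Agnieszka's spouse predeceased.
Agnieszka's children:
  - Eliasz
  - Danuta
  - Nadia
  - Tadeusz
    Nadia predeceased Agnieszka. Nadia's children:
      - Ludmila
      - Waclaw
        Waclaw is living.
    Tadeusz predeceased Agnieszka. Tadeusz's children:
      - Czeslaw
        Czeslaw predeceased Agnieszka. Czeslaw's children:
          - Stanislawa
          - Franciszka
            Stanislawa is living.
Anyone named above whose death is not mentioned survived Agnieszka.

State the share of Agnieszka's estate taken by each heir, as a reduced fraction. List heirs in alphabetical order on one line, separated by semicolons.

Danuta 1/4; Eliasz 1/4; Franciszka 1/12; Ludmila 1/6; Stanislawa 1/12; Waclaw 1/6

There is no surviving spouse, so the entire estate passes to Agnieszka's descendants per capita at each generation.
At generation 1 (Eliasz, Danuta, Nadia, Tadeusz) there are 4 shares of (1)/4 = 1/4 each.
Living: Eliasz and Danuta — each takes 1/4.
Deceased: Nadia and Tadeusz. Their combined 1/2 is pooled and carried to generation 2.
At generation 2 (Ludmila, Waclaw, Czeslaw) there are 3 shares of (1/2)/3 = 1/6 each.
Living: Ludmila and Waclaw — each takes 1/6.
Deceased: Czeslaw. That 1/6 share is carried to generation 3.
At generation 3 (Stanislawa, Franciszka) there are 2 shares of (1/6)/2 = 1/12 each.
Living: Stanislawa and Franciszka — each takes 1/12.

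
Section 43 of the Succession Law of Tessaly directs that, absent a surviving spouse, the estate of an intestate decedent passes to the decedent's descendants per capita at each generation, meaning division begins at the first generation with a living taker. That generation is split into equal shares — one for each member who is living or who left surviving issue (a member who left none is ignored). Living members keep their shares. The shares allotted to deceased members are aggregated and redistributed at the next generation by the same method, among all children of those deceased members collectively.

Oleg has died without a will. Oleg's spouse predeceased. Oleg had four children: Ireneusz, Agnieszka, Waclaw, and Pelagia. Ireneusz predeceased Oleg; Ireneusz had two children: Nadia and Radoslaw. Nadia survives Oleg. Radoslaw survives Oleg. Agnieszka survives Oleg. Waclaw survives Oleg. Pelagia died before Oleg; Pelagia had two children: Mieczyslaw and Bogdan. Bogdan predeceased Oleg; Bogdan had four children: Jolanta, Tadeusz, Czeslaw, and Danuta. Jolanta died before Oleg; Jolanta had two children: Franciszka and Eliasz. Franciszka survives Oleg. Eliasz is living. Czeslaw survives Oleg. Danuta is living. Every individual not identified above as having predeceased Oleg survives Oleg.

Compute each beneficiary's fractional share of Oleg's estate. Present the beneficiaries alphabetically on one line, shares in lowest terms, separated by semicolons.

There is no surviving spouse, so the entire estate passes to Oleg's descendants per capita at each generation.
At generation 1 (Ireneusz, Agnieszka, Waclaw, Pelagia) there are 4 shares of (1)/4 = 1/4 each.
Living: Agnieszka and Waclaw — each takes 1/4.
Deceased: Ireneusz and Pelagia. Their combined 1/2 is pooled and carried to generation 2.
At generation 2 (Nadia, Radoslaw, Mieczyslaw, Bogdan) there are 4 shares of (1/2)/4 = 1/8 each.
Living: Nadia, Radoslaw, and Mieczyslaw — each takes 1/8.
Deceased: Bogdan. That 1/8 share is carried to generation 3.
At generation 3 (Jolanta, Tadeusz, Czeslaw, Danuta) there are 4 shares of (1/8)/4 = 1/32 each.
Living: Tadeusz, Czeslaw, and Danuta — each takes 1/32.
Deceased: Jolanta. That 1/32 share is carried to generation 4.
At generation 4 (Franciszka, Eliasz) there are 2 shares of (1/32)/2 = 1/64 each.
Living: Franciszka and Eliasz — each takes 1/64.

Agnieszka 1/4; Czeslaw 1/32; Danuta 1/32; Eliasz 1/64; Franciszka 1/64; Mieczyslaw 1/8; Nadia 1/8; Radoslaw 1/8; Tadeusz 1/32; Waclaw 1/4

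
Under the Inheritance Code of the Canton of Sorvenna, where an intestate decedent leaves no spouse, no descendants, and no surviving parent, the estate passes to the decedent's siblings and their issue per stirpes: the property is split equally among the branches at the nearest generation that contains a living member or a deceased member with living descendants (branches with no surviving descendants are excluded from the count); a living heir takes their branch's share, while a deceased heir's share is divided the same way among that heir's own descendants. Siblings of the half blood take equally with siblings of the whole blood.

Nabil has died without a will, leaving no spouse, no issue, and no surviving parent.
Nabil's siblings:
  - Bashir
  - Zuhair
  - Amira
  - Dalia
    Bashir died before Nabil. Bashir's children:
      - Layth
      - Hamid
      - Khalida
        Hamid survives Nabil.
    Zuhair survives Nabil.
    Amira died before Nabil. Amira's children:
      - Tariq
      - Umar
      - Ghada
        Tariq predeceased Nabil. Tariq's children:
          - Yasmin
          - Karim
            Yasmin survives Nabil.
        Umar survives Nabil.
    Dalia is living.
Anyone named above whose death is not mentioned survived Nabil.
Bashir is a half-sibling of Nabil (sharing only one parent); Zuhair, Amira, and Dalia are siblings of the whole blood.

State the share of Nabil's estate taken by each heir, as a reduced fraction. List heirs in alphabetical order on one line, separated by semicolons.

Dalia 1/4; Ghada 1/12; Hamid 1/12; Karim 1/24; Khalida 1/12; Layth 1/12; Umar 1/12; Yasmin 1/24; Zuhair 1/4

No spouse, descendants, or parent survives, so the estate passes to Nabil's siblings per stirpes.
Half-blood and whole-blood siblings take equally under the stated rule.
The estate is divided into 4 equal shares of 1/4 among Bashir, Zuhair, Amira, Dalia.
Bashir predeceased; the 1/4 allotted to Bashir's branch passes to Bashir's issue by representation.
The 1/4 is divided into 3 equal shares of 1/12 among Layth, Hamid, Khalida.
Layth is living and takes 1/12.
Hamid is living and takes 1/12.
Khalida is living and takes 1/12.
Zuhair is living and takes 1/4.
Amira predeceased; the 1/4 allotted to Amira's branch passes to Amira's issue by representation.
The 1/4 is divided into 3 equal shares of 1/12 among Tariq, Umar, Ghada.
Tariq predeceased; the 1/12 allotted to Tariq's branch passes to Tariq's issue by representation.
The 1/12 is divided into 2 equal shares of 1/24 among Yasmin, Karim.
Yasmin is living and takes 1/24.
Karim is living and takes 1/24.
Umar is living and takes 1/12.
Ghada is living and takes 1/12.
Dalia is living and takes 1/4.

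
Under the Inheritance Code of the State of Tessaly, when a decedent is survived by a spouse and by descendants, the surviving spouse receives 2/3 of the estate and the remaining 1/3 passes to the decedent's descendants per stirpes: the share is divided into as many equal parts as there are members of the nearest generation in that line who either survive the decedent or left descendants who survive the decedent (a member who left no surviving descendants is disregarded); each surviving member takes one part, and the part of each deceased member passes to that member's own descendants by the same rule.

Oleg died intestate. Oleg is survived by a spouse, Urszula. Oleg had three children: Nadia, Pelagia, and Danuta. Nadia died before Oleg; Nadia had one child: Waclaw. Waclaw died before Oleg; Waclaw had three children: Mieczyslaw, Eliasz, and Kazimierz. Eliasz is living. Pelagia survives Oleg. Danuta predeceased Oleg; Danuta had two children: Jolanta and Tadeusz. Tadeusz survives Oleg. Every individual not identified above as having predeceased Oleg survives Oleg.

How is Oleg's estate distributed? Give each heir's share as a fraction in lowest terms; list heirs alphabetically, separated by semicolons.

Eliasz 1/27; Jolanta 1/18; Kazimierz 1/27; Mieczyslaw 1/27; Pelagia 1/9; Tadeusz 1/18; Urszula 2/3

Urszula, as surviving spouse, takes 2/3.
The remaining 1/3 passes to Oleg's descendants per stirpes.
The 1/3 is divided into 3 equal shares of 1/9 among Nadia, Pelagia, Danuta.
Nadia predeceased; the 1/9 allotted to Nadia's branch passes to Nadia's issue by representation.
Waclaw's line is the sole branch at this level, so the full 1/9 passes to Waclaw's issue by representation.
The 1/9 is divided into 3 equal shares of 1/27 among Mieczyslaw, Eliasz, Kazimierz.
Mieczyslaw is living and takes 1/27.
Eliasz is living and takes 1/27.
Kazimierz is living and takes 1/27.
Pelagia is living and takes 1/9.
Danuta predeceased; the 1/9 allotted to Danuta's branch passes to Danuta's issue by representation.
The 1/9 is divided into 2 equal shares of 1/18 among Jolanta, Tadeusz.
Jolanta is living and takes 1/18.
Tadeusz is living and takes 1/18.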